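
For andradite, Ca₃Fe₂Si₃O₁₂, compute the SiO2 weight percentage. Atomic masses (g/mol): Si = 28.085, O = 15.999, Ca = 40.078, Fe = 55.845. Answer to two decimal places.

M(Ca₃Fe₂Si₃O₁₂) = 508.167 g/mol; M(SiO2) = 60.083 g/mol.
Moles SiO2 per formula unit = 3 Si ÷ 1 = 3.0000.
SiO2 fraction = (3.0000 × 60.083) / 508.167 = 180.249/508.167 = 0.3547.

35.47 wt%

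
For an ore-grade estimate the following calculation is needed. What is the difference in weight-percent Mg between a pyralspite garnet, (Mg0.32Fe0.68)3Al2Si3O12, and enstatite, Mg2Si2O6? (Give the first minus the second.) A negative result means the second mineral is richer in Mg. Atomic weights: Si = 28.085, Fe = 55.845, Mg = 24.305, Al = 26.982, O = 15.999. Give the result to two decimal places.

M((Mg0.32Fe0.68)3Al2Si3O12) = 467.464 g/mol, so wt% Mg = 23.333/467.464 × 100 = 4.99%.
M(Mg2Si2O6) = 200.774 g/mol, so wt% Mg = 48.610/200.774 × 100 = 24.21%.
4.99 − 24.21 = -19.22 pp.

-19.22 percentage points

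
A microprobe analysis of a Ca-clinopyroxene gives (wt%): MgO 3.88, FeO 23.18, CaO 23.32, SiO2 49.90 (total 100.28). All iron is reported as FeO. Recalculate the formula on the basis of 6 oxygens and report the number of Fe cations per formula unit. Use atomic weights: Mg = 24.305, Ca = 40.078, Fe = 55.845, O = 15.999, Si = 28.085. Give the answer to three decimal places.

MgO (M=40.304): mol = 0.09627; Mg = 0.09627, O = 0.09627.
FeO (M=71.844): mol = 0.32264; Fe = 0.32264, O = 0.32264.
CaO (M=56.077): mol = 0.41586; Ca = 0.41586, O = 0.41586.
SiO2 (M=60.083): mol = 0.83052; Si = 0.83052, O = 1.66104.
ΣO = 2.49581; factor = 6/ΣO = 2.40403.
Fe apfu = 0.32264 × 2.40403 = 0.776.

0.776 Fe apfu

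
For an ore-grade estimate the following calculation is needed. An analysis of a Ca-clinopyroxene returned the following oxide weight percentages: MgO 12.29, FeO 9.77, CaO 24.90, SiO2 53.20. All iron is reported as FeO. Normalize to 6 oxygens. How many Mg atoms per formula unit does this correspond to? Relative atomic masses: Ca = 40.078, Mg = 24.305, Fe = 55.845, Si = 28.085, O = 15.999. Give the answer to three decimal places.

0.689 Mg apfu

MgO (M=40.304): mol = 0.30493; Mg = 0.30493, O = 0.30493.
FeO (M=71.844): mol = 0.13599; Fe = 0.13599, O = 0.13599.
CaO (M=56.077): mol = 0.44403; Ca = 0.44403, O = 0.44403.
SiO2 (M=60.083): mol = 0.88544; Si = 0.88544, O = 1.77088.
ΣO = 2.65583; factor = 6/ΣO = 2.25918.
Mg apfu = 0.30493 × 2.25918 = 0.689.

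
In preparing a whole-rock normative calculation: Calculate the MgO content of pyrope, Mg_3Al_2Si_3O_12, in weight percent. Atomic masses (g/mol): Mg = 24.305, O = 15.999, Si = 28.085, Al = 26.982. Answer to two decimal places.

29.99 wt%

Molar mass of Mg_3Al_2Si_3O_12 = 3*24.305 + 2*26.982 + 3*28.085 + 12*15.999 = 403.122 g/mol.
Each formula unit contains 3 Mg, equivalent to 3/1 = 3.0000 mol MgO.
M(MgO) = 1×24.305 + 1×15.999 = 40.304 g/mol.
Mass of MgO per formula unit = 3.0000 × 40.304 = 120.912 g.
MgO wt% = 120.912 / 403.122 × 100 = 29.99%.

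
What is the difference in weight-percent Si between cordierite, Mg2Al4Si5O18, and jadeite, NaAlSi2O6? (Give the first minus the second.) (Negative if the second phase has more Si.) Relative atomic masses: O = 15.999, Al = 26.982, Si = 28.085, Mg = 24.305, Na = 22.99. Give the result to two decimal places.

Si in Mg2Al4Si5O18: molar mass 584.945 g/mol; 5×28.085 = 140.425 g → 24.01 wt%.
Si in NaAlSi2O6: molar mass 202.136 g/mol; 2×28.085 = 56.170 g → 27.79 wt%.
Difference = 24.01 − 27.79 = -3.78 percentage points.

-3.78 percentage points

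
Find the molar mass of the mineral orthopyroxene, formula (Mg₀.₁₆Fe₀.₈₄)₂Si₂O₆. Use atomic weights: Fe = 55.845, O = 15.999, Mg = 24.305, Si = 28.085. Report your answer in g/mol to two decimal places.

253.76 g/mol

Mg: 0.32 × 24.305 = 7.7776
Fe: 1.68 × 55.845 = 93.8196
Si: 2 × 28.085 = 56.1700
O: 6 × 15.999 = 95.9940
Summing the contributions gives the formula mass.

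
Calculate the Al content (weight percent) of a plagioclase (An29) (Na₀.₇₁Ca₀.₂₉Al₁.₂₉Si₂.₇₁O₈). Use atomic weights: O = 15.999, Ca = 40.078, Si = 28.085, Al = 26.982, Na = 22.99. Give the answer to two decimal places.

Molar mass of Na₀.₇₁Ca₀.₂₉Al₁.₂₉Si₂.₇₁O₈: 0.71×22.99 + 0.29×40.078 + 1.29×26.982 + 2.71×28.085 + 8×15.999 = 266.855 g/mol.
Mass of Al per formula unit: 1.29 × 26.982 = 34.807 g.
Weight fraction Al = 34.807 / 266.855 = 0.1304.

13.04 weight percent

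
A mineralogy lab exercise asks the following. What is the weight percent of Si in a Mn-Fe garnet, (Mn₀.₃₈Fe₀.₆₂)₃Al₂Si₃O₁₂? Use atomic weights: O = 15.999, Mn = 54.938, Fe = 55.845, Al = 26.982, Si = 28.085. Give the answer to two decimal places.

Formula mass = 1.14*54.938 + 1.86*55.845 + 2*26.982 + 3*28.085 + 12*15.999 = 496.708 g/mol, of which 84.255 g is Si.
So Si makes up 84.255/496.708 = 0.1696 of the mass, i.e. 16.96%.

16.96 wt%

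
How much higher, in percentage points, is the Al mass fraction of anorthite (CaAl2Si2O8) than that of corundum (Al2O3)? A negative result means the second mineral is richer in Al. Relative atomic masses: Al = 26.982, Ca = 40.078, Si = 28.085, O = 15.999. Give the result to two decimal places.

M(CaAl2Si2O8) = 278.204 g/mol, so wt% Al = 53.964/278.204 × 100 = 19.40%.
M(Al2O3) = 101.961 g/mol, so wt% Al = 53.964/101.961 × 100 = 52.93%.
19.40 − 52.93 = -33.53 pp.

-33.53 percentage points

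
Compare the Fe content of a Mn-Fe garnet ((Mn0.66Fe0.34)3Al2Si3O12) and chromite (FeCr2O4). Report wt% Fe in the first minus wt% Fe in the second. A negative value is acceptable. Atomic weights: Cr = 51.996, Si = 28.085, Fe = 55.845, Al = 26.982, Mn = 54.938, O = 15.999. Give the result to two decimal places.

First mineral: 56.962 g Fe in 495.946 g formula = 11.49 wt% Fe.
Second mineral: 55.845 g Fe in 223.833 g formula = 24.95 wt% Fe.
11.49% − 24.95% gives a difference of -13.46 percentage points.

-13.46 percentage points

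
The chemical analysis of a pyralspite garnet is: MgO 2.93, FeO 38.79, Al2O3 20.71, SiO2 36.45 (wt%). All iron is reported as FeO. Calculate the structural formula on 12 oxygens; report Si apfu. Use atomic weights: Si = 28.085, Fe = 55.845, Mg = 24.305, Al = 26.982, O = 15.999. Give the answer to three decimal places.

2.989 Si apfu

MgO: 2.93/40.304 = 0.07270 mol → 0.07270 mol Mg, 0.07270 mol O.
FeO: 38.79/71.844 = 0.53992 mol → 0.53992 mol Fe, 0.53992 mol O.
Al2O3: 20.71/101.961 = 0.20312 mol → 0.40624 mol Al, 0.60936 mol O.
SiO2: 36.45/60.083 = 0.60666 mol → 0.60666 mol Si, 1.21332 mol O.
Total oxygen = 2.43530 mol. Normalization factor = 12/2.43530 = 4.92752.
Si per 12 O = 0.60666 × 4.92752 = 2.989.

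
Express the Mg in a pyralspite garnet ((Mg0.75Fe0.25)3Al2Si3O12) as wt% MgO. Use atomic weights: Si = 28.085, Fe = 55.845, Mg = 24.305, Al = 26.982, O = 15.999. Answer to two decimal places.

21.25 wt%

M((Mg0.75Fe0.25)3Al2Si3O12) = 426.777 g/mol; M(MgO) = 40.304 g/mol.
Moles MgO per formula unit = 2.25 Mg ÷ 1 = 2.2500.
MgO fraction = (2.2500 × 40.304) / 426.777 = 90.684/426.777 = 0.2125.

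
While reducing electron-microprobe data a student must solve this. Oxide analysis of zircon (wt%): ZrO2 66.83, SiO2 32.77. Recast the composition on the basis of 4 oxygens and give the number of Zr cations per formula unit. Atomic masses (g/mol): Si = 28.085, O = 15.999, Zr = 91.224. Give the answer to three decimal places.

66.83 wt% ZrO2 ÷ 123.222 g/mol = 0.54235 mol, giving 0.54235 Zr and 1.08470 O.
32.77 wt% SiO2 ÷ 60.083 g/mol = 0.54541 mol, giving 0.54541 Si and 1.09082 O.
Oxygen sums to 2.17552; scaling by 4/2.17552 = 1.83864 puts the formula on 4 O.
Zr: 0.54235 × 1.83864 = 0.997 atoms per formula unit.

0.997 Zr apfu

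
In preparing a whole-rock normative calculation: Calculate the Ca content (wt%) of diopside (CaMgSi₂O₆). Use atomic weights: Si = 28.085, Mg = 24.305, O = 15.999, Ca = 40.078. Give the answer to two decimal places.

18.51 wt%

Formula mass = 1×40.078 + 1×24.305 + 2×28.085 + 6×15.999 = 216.547 g/mol, of which 40.078 g is Ca.
So Ca makes up 40.078/216.547 = 0.1851 of the mass, i.e. 18.51%.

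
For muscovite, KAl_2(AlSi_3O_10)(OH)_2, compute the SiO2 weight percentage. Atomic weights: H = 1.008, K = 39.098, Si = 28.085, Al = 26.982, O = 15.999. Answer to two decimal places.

45.25 wt%

Formula mass = 398.303 g/mol.
3 Si → 3.0000 mol SiO2 per formula unit; M(SiO2) = 60.083, so SiO2 mass = 180.249 g.
180.249/398.303 × 100 = 45.25 wt%.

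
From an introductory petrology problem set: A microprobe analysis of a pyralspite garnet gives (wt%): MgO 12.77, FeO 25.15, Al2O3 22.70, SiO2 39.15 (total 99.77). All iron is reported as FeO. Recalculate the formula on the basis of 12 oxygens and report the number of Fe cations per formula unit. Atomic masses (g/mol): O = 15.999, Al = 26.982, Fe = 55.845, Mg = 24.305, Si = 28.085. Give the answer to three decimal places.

12.77 wt% MgO ÷ 40.304 g/mol = 0.31684 mol, giving 0.31684 Mg and 0.31684 O.
25.15 wt% FeO ÷ 71.844 g/mol = 0.35006 mol, giving 0.35006 Fe and 0.35006 O.
22.70 wt% Al2O3 ÷ 101.961 g/mol = 0.22263 mol, giving 0.44526 Al and 0.66789 O.
39.15 wt% SiO2 ÷ 60.083 g/mol = 0.65160 mol, giving 0.65160 Si and 1.30320 O.
Oxygen sums to 2.63799; scaling by 12/2.63799 = 4.54892 puts the formula on 12 O.
Fe: 0.35006 × 4.54892 = 1.592 atoms per formula unit.

1.592 Fe apfu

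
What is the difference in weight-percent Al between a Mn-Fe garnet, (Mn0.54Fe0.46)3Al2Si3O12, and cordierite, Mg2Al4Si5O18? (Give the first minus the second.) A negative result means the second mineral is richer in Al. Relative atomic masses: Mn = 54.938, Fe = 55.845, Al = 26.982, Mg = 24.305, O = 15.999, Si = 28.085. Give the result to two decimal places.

M((Mn0.54Fe0.46)3Al2Si3O12) = 496.273 g/mol, so wt% Al = 53.964/496.273 × 100 = 10.87%.
M(Mg2Al4Si5O18) = 584.945 g/mol, so wt% Al = 107.928/584.945 × 100 = 18.45%.
10.87 − 18.45 = -7.58 pp.

-7.58 percentage points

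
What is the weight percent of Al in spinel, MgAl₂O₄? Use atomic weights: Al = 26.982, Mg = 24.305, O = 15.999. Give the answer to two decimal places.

M(MgAl₂O₄) = 142.265 g/mol.
Al contributes 2 × 26.982 = 53.964 g per mole.
53.964/142.265 = 0.3793 → 37.93%.

37.93 wt%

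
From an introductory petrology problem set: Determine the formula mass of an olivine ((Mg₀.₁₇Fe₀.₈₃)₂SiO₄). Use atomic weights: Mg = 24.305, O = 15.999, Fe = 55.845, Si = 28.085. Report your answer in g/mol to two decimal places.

Mg: 0.34 × 24.305 = 8.2637
Fe: 1.66 × 55.845 = 92.7027
Si: 1 × 28.085 = 28.0850
O: 4 × 15.999 = 63.9960
Summing the contributions gives the formula mass.

193.05 g/mol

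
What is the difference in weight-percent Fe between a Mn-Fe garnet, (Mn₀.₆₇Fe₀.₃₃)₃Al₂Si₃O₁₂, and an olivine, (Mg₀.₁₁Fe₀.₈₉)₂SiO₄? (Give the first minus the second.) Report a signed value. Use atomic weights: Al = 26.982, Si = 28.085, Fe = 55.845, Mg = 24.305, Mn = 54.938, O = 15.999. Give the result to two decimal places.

-39.35 percentage points

Fe in (Mn₀.₆₇Fe₀.₃₃)₃Al₂Si₃O₁₂: molar mass 495.919 g/mol; 0.99×55.845 = 55.287 g → 11.15 wt%.
Fe in (Mg₀.₁₁Fe₀.₈₉)₂SiO₄: molar mass 196.832 g/mol; 1.78×55.845 = 99.404 g → 50.50 wt%.
Difference = 11.15 − 50.50 = -39.35 percentage points.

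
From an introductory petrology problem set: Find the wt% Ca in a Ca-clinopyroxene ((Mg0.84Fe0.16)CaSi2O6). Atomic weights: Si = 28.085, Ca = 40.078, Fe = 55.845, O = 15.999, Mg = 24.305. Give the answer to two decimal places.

Formula mass = 0.84·24.305 + 0.16·55.845 + 1·40.078 + 2·28.085 + 6·15.999 = 221.593 g/mol, of which 40.078 g is Ca.
So Ca makes up 40.078/221.593 = 0.1809 of the mass, i.e. 18.09%.

18.09 weight percent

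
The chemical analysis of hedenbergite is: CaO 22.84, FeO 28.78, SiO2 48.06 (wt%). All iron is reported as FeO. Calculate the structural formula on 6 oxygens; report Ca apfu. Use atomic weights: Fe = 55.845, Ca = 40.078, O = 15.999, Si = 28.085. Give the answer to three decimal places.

CaO: 22.84/56.077 = 0.40730 mol → 0.40730 mol Ca, 0.40730 mol O.
FeO: 28.78/71.844 = 0.40059 mol → 0.40059 mol Fe, 0.40059 mol O.
SiO2: 48.06/60.083 = 0.79989 mol → 0.79989 mol Si, 1.59978 mol O.
Total oxygen = 2.40767 mol. Normalization factor = 6/2.40767 = 2.49204.
Ca per 6 O = 0.40730 × 2.49204 = 1.015.

1.015 Ca apfu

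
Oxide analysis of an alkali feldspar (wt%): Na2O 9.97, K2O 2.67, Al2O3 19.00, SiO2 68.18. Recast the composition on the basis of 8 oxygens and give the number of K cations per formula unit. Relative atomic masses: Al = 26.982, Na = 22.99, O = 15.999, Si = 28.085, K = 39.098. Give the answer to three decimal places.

0.150 K apfu

9.97 wt% Na2O ÷ 61.979 g/mol = 0.16086 mol, giving 0.32172 Na and 0.16086 O.
2.67 wt% K2O ÷ 94.195 g/mol = 0.02835 mol, giving 0.05670 K and 0.02835 O.
19.00 wt% Al2O3 ÷ 101.961 g/mol = 0.18635 mol, giving 0.37270 Al and 0.55905 O.
68.18 wt% SiO2 ÷ 60.083 g/mol = 1.13476 mol, giving 1.13476 Si and 2.26952 O.
Oxygen sums to 3.01778; scaling by 8/3.01778 = 2.65096 puts the formula on 8 O.
K: 0.05670 × 2.65096 = 0.150 atoms per formula unit.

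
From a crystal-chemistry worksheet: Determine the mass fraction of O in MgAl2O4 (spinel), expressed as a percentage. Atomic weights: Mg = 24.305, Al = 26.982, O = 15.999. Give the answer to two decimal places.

44.98 weight percent

Formula mass = 1*24.305 + 2*26.982 + 4*15.999 = 142.265 g/mol, of which 63.996 g is O.
So O makes up 63.996/142.265 = 0.4498 of the mass, i.e. 44.98%.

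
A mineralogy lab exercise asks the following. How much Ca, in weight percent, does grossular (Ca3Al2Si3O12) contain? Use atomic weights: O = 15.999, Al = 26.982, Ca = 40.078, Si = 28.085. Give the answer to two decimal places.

26.69 weight percent

M(Ca3Al2Si3O12) = 450.441 g/mol.
Ca contributes 3 × 40.078 = 120.234 g per mole.
120.234/450.441 = 0.2669 → 26.69%.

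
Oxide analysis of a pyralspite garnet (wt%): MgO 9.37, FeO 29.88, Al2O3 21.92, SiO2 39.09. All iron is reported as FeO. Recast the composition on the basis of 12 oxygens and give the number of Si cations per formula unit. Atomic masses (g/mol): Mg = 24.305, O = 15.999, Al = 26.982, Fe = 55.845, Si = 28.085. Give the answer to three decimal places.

MgO: 9.37/40.304 = 0.23248 mol → 0.23248 mol Mg, 0.23248 mol O.
FeO: 29.88/71.844 = 0.41590 mol → 0.41590 mol Fe, 0.41590 mol O.
Al2O3: 21.92/101.961 = 0.21498 mol → 0.42996 mol Al, 0.64494 mol O.
SiO2: 39.09/60.083 = 0.65060 mol → 0.65060 mol Si, 1.30120 mol O.
Total oxygen = 2.59452 mol. Normalization factor = 12/2.59452 = 4.62513.
Si per 12 O = 0.65060 × 4.62513 = 3.009.

3.009 Si apfu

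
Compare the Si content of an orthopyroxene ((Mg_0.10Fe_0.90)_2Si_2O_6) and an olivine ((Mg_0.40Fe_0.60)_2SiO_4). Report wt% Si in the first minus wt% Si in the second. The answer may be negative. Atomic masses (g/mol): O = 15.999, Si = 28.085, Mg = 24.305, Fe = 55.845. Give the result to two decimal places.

6.08 percentage points

Si in (Mg_0.10Fe_0.90)_2Si_2O_6: molar mass 257.546 g/mol; 2×28.085 = 56.170 g → 21.81 wt%.
Si in (Mg_0.40Fe_0.60)_2SiO_4: molar mass 178.539 g/mol; 1×28.085 = 28.085 g → 15.73 wt%.
Difference = 21.81 − 15.73 = 6.08 percentage points.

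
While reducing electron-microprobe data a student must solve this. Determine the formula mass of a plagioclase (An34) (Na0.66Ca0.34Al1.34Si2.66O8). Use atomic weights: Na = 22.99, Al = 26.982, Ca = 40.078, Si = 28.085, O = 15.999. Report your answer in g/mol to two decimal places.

The formula mass is the sum 0.66×22.99 + 0.34×40.078 + 1.34×26.982 + 2.66×28.085 + 8×15.999.

267.65 g/mol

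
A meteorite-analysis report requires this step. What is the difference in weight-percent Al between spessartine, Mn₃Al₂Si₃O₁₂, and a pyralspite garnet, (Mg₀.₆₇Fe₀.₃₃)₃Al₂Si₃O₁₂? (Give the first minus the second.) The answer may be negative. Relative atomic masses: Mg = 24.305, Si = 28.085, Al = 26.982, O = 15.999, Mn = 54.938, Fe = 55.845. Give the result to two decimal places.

-1.52 percentage points

First mineral: 53.964 g Al in 495.021 g formula = 10.90 wt% Al.
Second mineral: 53.964 g Al in 434.347 g formula = 12.42 wt% Al.
10.90% − 12.42% gives a difference of -1.52 percentage points.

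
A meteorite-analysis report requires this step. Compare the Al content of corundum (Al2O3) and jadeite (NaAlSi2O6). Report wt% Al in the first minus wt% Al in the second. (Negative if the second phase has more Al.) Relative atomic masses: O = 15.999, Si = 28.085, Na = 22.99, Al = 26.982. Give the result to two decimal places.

M(Al2O3) = 101.961 g/mol, so wt% Al = 53.964/101.961 × 100 = 52.93%.
M(NaAlSi2O6) = 202.136 g/mol, so wt% Al = 26.982/202.136 × 100 = 13.35%.
52.93 − 13.35 = 39.58 pp.

39.58 percentage points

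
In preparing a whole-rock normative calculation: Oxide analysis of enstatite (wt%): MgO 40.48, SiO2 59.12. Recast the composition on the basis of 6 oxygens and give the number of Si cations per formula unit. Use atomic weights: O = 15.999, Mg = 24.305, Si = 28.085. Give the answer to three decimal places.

1.986 Si apfu

MgO: 40.48/40.304 = 1.00437 mol → 1.00437 mol Mg, 1.00437 mol O.
SiO2: 59.12/60.083 = 0.98397 mol → 0.98397 mol Si, 1.96794 mol O.
Total oxygen = 2.97231 mol. Normalization factor = 6/2.97231 = 2.01863.
Si per 6 O = 0.98397 × 2.01863 = 1.986.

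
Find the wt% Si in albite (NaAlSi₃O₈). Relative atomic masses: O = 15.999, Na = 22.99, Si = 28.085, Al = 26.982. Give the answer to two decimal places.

Formula mass = 1*22.99 + 1*26.982 + 3*28.085 + 8*15.999 = 262.219 g/mol, of which 84.255 g is Si.
So Si makes up 84.255/262.219 = 0.3213 of the mass, i.e. 32.13%.

32.13 mass %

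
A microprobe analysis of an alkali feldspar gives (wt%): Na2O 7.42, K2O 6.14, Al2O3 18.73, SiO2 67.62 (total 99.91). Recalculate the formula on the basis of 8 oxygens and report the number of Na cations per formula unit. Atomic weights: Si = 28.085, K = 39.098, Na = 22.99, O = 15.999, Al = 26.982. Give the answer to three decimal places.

Na2O: 7.42/61.979 = 0.11972 mol → 0.23944 mol Na, 0.11972 mol O.
K2O: 6.14/94.195 = 0.06518 mol → 0.13036 mol K, 0.06518 mol O.
Al2O3: 18.73/101.961 = 0.18370 mol → 0.36740 mol Al, 0.55110 mol O.
SiO2: 67.62/60.083 = 1.12544 mol → 1.12544 mol Si, 2.25088 mol O.
Total oxygen = 2.98688 mol. Normalization factor = 8/2.98688 = 2.67838.
Na per 8 O = 0.23944 × 2.67838 = 0.641.

0.641 Na apfu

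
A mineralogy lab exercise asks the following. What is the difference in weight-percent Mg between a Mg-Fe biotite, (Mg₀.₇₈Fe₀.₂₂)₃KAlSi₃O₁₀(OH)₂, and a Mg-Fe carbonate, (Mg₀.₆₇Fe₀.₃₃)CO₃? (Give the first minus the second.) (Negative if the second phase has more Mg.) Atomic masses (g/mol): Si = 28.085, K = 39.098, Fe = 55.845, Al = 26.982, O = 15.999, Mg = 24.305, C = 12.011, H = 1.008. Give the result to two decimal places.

-4.21 percentage points

First mineral: 56.874 g Mg in 438.070 g formula = 12.98 wt% Mg.
Second mineral: 16.284 g Mg in 94.721 g formula = 17.19 wt% Mg.
12.98% − 17.19% gives a difference of -4.21 percentage points.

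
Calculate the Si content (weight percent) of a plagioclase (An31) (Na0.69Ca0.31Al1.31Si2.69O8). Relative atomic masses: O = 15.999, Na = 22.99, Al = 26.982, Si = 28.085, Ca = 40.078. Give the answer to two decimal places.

28.28 weight percent

Formula mass = 0.69×22.99 + 0.31×40.078 + 1.31×26.982 + 2.69×28.085 + 8×15.999 = 267.174 g/mol, of which 75.549 g is Si.
So Si makes up 75.549/267.174 = 0.2828 of the mass, i.e. 28.28%.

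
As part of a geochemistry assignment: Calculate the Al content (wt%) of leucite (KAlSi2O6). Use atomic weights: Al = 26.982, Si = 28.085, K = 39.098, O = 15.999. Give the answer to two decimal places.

M(KAlSi2O6) = 218.244 g/mol.
Al contributes 1 × 26.982 = 26.982 g per mole.
26.982/218.244 = 0.1236 → 12.36%.

12.36 wt%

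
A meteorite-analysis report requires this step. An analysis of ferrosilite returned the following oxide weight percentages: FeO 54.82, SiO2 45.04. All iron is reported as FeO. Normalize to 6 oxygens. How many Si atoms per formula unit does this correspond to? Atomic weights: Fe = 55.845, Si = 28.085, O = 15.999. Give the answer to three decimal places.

1.988 Si apfu

FeO: 54.82/71.844 = 0.76304 mol → 0.76304 mol Fe, 0.76304 mol O.
SiO2: 45.04/60.083 = 0.74963 mol → 0.74963 mol Si, 1.49926 mol O.
Total oxygen = 2.26230 mol. Normalization factor = 6/2.26230 = 2.65217.
Si per 6 O = 0.74963 × 2.65217 = 1.988.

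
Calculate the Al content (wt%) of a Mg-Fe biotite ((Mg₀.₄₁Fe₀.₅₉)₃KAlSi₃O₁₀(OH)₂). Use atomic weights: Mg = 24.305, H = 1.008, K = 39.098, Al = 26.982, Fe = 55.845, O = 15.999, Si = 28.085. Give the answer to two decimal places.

Molar mass of (Mg₀.₄₁Fe₀.₅₉)₃KAlSi₃O₁₀(OH)₂: 1.23*24.305 + 1.77*55.845 + 1*39.098 + 1*26.982 + 3*28.085 + 12*15.999 + 2*1.008 = 473.080 g/mol.
Mass of Al per formula unit: 1 × 26.982 = 26.982 g.
Weight fraction Al = 26.982 / 473.080 = 0.0570.

5.70 wt%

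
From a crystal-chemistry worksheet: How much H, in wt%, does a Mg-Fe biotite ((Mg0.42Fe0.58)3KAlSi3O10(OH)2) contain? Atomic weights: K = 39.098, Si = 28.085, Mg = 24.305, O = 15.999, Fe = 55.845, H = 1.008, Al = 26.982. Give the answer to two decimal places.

Formula mass = 1.26×24.305 + 1.74×55.845 + 1×39.098 + 1×26.982 + 3×28.085 + 12×15.999 + 2×1.008 = 472.134 g/mol, of which 2.016 g is H.
So H makes up 2.016/472.134 = 0.0043 of the mass, i.e. 0.43%.

0.43 wt%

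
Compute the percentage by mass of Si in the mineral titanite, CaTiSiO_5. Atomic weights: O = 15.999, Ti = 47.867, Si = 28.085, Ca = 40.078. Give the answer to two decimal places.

Formula mass = 1*40.078 + 1*47.867 + 1*28.085 + 5*15.999 = 196.025 g/mol, of which 28.085 g is Si.
So Si makes up 28.085/196.025 = 0.1433 of the mass, i.e. 14.33%.

14.33 wt%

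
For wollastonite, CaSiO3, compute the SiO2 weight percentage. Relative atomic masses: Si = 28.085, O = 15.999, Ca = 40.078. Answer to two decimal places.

Formula mass = 116.160 g/mol.
1 Si → 1.0000 mol SiO2 per formula unit; M(SiO2) = 60.083, so SiO2 mass = 60.083 g.
60.083/116.160 × 100 = 51.72 wt%.

51.72 wt%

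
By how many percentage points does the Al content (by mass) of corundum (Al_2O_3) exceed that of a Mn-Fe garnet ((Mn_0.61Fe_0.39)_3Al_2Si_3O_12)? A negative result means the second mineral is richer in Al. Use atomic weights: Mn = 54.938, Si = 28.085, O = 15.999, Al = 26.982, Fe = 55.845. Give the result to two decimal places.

42.05 percentage points

Al in Al_2O_3: molar mass 101.961 g/mol; 2×26.982 = 53.964 g → 52.93 wt%.
Al in (Mn_0.61Fe_0.39)_3Al_2Si_3O_12: molar mass 496.082 g/mol; 2×26.982 = 53.964 g → 10.88 wt%.
Difference = 52.93 − 10.88 = 42.05 percentage points.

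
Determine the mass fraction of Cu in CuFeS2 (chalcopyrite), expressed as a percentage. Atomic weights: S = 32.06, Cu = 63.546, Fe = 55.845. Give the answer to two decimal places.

34.63 mass %

Molar mass of CuFeS2: 1*63.546 + 1*55.845 + 2*32.06 = 183.511 g/mol.
Mass of Cu per formula unit: 1 × 63.546 = 63.546 g.
Weight fraction Cu = 63.546 / 183.511 = 0.3463.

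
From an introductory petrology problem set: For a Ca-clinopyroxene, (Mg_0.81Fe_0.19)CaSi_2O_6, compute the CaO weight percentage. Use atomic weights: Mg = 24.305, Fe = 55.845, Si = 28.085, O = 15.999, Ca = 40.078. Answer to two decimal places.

M((Mg_0.81Fe_0.19)CaSi_2O_6) = 222.540 g/mol; M(CaO) = 56.077 g/mol.
Moles CaO per formula unit = 1 Ca ÷ 1 = 1.0000.
CaO fraction = (1.0000 × 56.077) / 222.540 = 56.077/222.540 = 0.2520.

25.20 wt%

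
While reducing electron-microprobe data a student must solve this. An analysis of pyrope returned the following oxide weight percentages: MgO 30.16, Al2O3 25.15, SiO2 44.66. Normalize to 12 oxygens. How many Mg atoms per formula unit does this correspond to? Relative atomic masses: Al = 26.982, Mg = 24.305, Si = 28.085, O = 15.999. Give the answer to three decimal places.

3.018 Mg apfu

MgO (M=40.304): mol = 0.74831; Mg = 0.74831, O = 0.74831.
Al2O3 (M=101.961): mol = 0.24666; Al = 0.49332, O = 0.73998.
SiO2 (M=60.083): mol = 0.74331; Si = 0.74331, O = 1.48662.
ΣO = 2.97491; factor = 12/ΣO = 4.03374.
Mg apfu = 0.74831 × 4.03374 = 3.018.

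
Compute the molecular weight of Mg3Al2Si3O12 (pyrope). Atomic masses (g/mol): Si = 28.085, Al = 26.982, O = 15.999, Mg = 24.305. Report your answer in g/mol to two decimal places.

M = 3×24.305 + 2×26.982 + 3×28.085 + 12×15.999

403.12 g/mol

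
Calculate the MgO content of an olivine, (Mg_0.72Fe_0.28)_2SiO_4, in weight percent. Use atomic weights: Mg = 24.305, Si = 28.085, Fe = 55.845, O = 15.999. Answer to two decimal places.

M((Mg_0.72Fe_0.28)_2SiO_4) = 158.353 g/mol; M(MgO) = 40.304 g/mol.
Moles MgO per formula unit = 1.44 Mg ÷ 1 = 1.4400.
MgO fraction = (1.4400 × 40.304) / 158.353 = 58.038/158.353 = 0.3665.

36.65 wt%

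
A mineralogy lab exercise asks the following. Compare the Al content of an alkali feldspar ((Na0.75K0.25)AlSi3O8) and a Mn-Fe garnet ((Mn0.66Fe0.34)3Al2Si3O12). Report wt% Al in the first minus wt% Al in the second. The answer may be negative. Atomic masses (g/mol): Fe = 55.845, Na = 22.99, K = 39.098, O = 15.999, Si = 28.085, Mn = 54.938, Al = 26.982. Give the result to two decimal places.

-0.75 percentage points

M((Na0.75K0.25)AlSi3O8) = 266.246 g/mol, so wt% Al = 26.982/266.246 × 100 = 10.13%.
M((Mn0.66Fe0.34)3Al2Si3O12) = 495.946 g/mol, so wt% Al = 53.964/495.946 × 100 = 10.88%.
10.13 − 10.88 = -0.75 pp.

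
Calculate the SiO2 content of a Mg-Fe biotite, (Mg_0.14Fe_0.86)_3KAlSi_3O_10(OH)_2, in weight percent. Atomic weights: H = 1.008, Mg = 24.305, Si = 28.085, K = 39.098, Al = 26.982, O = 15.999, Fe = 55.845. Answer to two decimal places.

Formula mass = 498.627 g/mol.
3 Si → 3.0000 mol SiO2 per formula unit; M(SiO2) = 60.083, so SiO2 mass = 180.249 g.
180.249/498.627 × 100 = 36.15 wt%.

36.15 wt%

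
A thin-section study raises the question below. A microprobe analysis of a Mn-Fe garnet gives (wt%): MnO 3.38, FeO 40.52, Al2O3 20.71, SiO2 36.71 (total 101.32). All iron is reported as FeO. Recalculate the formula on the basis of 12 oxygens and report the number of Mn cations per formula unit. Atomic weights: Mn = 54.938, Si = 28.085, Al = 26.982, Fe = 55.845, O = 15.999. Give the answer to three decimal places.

MnO: 3.38/70.937 = 0.04765 mol → 0.04765 mol Mn, 0.04765 mol O.
FeO: 40.52/71.844 = 0.56400 mol → 0.56400 mol Fe, 0.56400 mol O.
Al2O3: 20.71/101.961 = 0.20312 mol → 0.40624 mol Al, 0.60936 mol O.
SiO2: 36.71/60.083 = 0.61099 mol → 0.61099 mol Si, 1.22198 mol O.
Total oxygen = 2.44299 mol. Normalization factor = 12/2.44299 = 4.91201.
Mn per 12 O = 0.04765 × 4.91201 = 0.234.

0.234 Mn apfu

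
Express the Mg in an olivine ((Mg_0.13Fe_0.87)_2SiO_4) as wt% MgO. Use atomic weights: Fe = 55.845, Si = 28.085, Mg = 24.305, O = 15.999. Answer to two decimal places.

Molar mass of (Mg_0.13Fe_0.87)_2SiO_4 = 0.26·24.305 + 1.74·55.845 + 1·28.085 + 4·15.999 = 195.571 g/mol.
Each formula unit contains 0.26 Mg, equivalent to 0.26/1 = 0.2600 mol MgO.
M(MgO) = 1×24.305 + 1×15.999 = 40.304 g/mol.
Mass of MgO per formula unit = 0.2600 × 40.304 = 10.479 g.
MgO wt% = 10.479 / 195.571 × 100 = 5.36%.

5.36 wt%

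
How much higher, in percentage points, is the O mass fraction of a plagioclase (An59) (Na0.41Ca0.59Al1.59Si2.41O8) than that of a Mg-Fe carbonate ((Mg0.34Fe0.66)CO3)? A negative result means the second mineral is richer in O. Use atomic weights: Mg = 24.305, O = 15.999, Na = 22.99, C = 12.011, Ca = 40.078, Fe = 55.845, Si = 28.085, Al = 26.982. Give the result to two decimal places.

First mineral: 127.992 g O in 271.650 g formula = 47.12 wt% O.
Second mineral: 47.997 g O in 105.129 g formula = 45.66 wt% O.
47.12% − 45.66% gives a difference of 1.46 percentage points.

1.46 percentage points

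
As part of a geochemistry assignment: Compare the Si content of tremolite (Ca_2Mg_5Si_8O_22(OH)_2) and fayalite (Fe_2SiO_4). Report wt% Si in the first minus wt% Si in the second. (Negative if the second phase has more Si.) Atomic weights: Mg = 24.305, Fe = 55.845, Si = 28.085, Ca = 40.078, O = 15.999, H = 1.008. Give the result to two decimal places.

First mineral: 224.680 g Si in 812.353 g formula = 27.66 wt% Si.
Second mineral: 28.085 g Si in 203.771 g formula = 13.78 wt% Si.
27.66% − 13.78% gives a difference of 13.88 percentage points.

13.88 percentage points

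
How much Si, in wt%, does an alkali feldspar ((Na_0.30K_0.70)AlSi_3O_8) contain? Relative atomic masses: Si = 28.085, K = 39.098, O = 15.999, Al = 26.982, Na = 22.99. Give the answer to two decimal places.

Formula mass = 0.30*22.99 + 0.70*39.098 + 1*26.982 + 3*28.085 + 8*15.999 = 273.495 g/mol, of which 84.255 g is Si.
So Si makes up 84.255/273.495 = 0.3081 of the mass, i.e. 30.81%.

30.81 wt%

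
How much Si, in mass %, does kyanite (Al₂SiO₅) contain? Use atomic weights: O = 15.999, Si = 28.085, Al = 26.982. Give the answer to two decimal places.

Formula mass = 2*26.982 + 1*28.085 + 5*15.999 = 162.044 g/mol, of which 28.085 g is Si.
So Si makes up 28.085/162.044 = 0.1733 of the mass, i.e. 17.33%.

17.33 mass %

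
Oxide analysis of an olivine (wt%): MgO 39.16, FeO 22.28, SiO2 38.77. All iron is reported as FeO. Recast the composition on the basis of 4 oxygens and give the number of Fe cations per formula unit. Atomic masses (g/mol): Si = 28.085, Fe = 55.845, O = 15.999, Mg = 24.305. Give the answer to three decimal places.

MgO: 39.16/40.304 = 0.97162 mol → 0.97162 mol Mg, 0.97162 mol O.
FeO: 22.28/71.844 = 0.31012 mol → 0.31012 mol Fe, 0.31012 mol O.
SiO2: 38.77/60.083 = 0.64527 mol → 0.64527 mol Si, 1.29054 mol O.
Total oxygen = 2.57228 mol. Normalization factor = 4/2.57228 = 1.55504.
Fe per 4 O = 0.31012 × 1.55504 = 0.482.

0.482 Fe apfu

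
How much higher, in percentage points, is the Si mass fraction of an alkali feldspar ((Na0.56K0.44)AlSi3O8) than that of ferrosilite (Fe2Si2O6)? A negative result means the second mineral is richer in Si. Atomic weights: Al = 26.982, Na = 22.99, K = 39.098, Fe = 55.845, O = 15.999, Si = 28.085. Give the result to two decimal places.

10.00 percentage points

First mineral: 84.255 g Si in 269.307 g formula = 31.29 wt% Si.
Second mineral: 56.170 g Si in 263.854 g formula = 21.29 wt% Si.
31.29% − 21.29% gives a difference of 10.00 percentage points.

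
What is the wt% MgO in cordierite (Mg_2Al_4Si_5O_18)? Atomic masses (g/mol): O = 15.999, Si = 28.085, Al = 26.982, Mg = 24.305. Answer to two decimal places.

13.78 wt%

Molar mass of Mg_2Al_4Si_5O_18 = 2·24.305 + 4·26.982 + 5·28.085 + 18·15.999 = 584.945 g/mol.
Each formula unit contains 2 Mg, equivalent to 2/1 = 2.0000 mol MgO.
M(MgO) = 1×24.305 + 1×15.999 = 40.304 g/mol.
Mass of MgO per formula unit = 2.0000 × 40.304 = 80.608 g.
MgO wt% = 80.608 / 584.945 × 100 = 13.78%.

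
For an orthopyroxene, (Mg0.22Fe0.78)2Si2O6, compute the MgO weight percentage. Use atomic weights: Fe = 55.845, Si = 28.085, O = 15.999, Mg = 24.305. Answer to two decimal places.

Molar mass of (Mg0.22Fe0.78)2Si2O6 = 0.44*24.305 + 1.56*55.845 + 2*28.085 + 6*15.999 = 249.976 g/mol.
Each formula unit contains 0.44 Mg, equivalent to 0.44/1 = 0.4400 mol MgO.
M(MgO) = 1×24.305 + 1×15.999 = 40.304 g/mol.
Mass of MgO per formula unit = 0.4400 × 40.304 = 17.734 g.
MgO wt% = 17.734 / 249.976 × 100 = 7.09%.

7.09 wt%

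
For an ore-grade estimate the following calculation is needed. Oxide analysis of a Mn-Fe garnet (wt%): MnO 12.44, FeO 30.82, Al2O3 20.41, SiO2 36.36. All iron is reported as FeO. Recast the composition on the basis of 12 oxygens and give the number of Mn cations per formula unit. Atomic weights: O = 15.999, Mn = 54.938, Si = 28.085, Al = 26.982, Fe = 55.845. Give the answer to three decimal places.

12.44 wt% MnO ÷ 70.937 g/mol = 0.17537 mol, giving 0.17537 Mn and 0.17537 O.
30.82 wt% FeO ÷ 71.844 g/mol = 0.42899 mol, giving 0.42899 Fe and 0.42899 O.
20.41 wt% Al2O3 ÷ 101.961 g/mol = 0.20017 mol, giving 0.40034 Al and 0.60051 O.
36.36 wt% SiO2 ÷ 60.083 g/mol = 0.60516 mol, giving 0.60516 Si and 1.21032 O.
Oxygen sums to 2.41519; scaling by 12/2.41519 = 4.96855 puts the formula on 12 O.
Mn: 0.17537 × 4.96855 = 0.871 atoms per formula unit.

0.871 Mn apfu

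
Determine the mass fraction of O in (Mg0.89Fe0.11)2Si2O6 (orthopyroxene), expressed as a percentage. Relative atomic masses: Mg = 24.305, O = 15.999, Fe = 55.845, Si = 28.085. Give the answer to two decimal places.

46.21 mass %

Formula mass = 1.78×24.305 + 0.22×55.845 + 2×28.085 + 6×15.999 = 207.713 g/mol, of which 95.994 g is O.
So O makes up 95.994/207.713 = 0.4621 of the mass, i.e. 46.21%.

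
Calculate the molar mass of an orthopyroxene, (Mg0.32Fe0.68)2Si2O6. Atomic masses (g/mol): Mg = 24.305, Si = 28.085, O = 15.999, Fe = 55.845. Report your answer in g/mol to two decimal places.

Mg: 0.64 × 24.305 = 15.5552
Fe: 1.36 × 55.845 = 75.9492
Si: 2 × 28.085 = 56.1700
O: 6 × 15.999 = 95.9940
Summing the contributions gives the formula mass.

243.67 g/mol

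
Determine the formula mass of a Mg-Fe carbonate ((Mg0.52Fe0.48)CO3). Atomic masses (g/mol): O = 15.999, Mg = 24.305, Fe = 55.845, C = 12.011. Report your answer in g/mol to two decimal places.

99.45 g/mol

Mg: 0.52 × 24.305 = 12.6386
Fe: 0.48 × 55.845 = 26.8056
C: 1 × 12.011 = 12.0110
O: 3 × 15.999 = 47.9970
Summing the contributions gives the formula mass.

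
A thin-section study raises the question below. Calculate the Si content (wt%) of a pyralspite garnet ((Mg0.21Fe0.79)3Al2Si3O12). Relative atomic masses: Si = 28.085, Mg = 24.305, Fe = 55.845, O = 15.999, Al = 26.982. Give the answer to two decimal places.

Molar mass of (Mg0.21Fe0.79)3Al2Si3O12: 0.63×24.305 + 2.37×55.845 + 2×26.982 + 3×28.085 + 12×15.999 = 477.872 g/mol.
Mass of Si per formula unit: 3 × 28.085 = 84.255 g.
Weight fraction Si = 84.255 / 477.872 = 0.1763.

17.63 wt%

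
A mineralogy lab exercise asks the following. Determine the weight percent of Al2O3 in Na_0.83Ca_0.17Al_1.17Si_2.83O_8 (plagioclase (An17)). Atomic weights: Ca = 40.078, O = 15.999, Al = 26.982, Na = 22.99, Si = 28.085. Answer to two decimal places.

M(Na_0.83Ca_0.17Al_1.17Si_2.83O_8) = 264.936 g/mol; M(Al2O3) = 101.961 g/mol.
Moles Al2O3 per formula unit = 1.17 Al ÷ 2 = 0.5850.
Al2O3 fraction = (0.5850 × 101.961) / 264.936 = 59.647/264.936 = 0.2251.

22.51 wt%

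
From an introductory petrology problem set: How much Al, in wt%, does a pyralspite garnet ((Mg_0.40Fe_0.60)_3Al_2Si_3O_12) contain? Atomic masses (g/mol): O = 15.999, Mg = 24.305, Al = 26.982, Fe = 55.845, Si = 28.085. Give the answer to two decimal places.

Molar mass of (Mg_0.40Fe_0.60)_3Al_2Si_3O_12: 1.20*24.305 + 1.80*55.845 + 2*26.982 + 3*28.085 + 12*15.999 = 459.894 g/mol.
Mass of Al per formula unit: 2 × 26.982 = 53.964 g.
Weight fraction Al = 53.964 / 459.894 = 0.1173.

11.73 wt%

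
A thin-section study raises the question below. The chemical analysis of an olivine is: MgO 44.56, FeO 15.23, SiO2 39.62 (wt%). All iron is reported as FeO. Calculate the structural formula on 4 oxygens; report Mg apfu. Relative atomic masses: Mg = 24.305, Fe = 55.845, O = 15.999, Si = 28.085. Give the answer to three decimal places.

1.677 Mg apfu

MgO: 44.56/40.304 = 1.10560 mol → 1.10560 mol Mg, 1.10560 mol O.
FeO: 15.23/71.844 = 0.21199 mol → 0.21199 mol Fe, 0.21199 mol O.
SiO2: 39.62/60.083 = 0.65942 mol → 0.65942 mol Si, 1.31884 mol O.
Total oxygen = 2.63643 mol. Normalization factor = 4/2.63643 = 1.51720.
Mg per 4 O = 1.10560 × 1.51720 = 1.677.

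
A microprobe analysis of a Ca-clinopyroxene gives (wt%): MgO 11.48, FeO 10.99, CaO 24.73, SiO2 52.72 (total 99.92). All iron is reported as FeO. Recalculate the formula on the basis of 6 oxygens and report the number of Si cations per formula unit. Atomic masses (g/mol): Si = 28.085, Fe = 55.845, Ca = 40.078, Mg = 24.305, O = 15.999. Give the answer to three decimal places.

1.999 Si apfu

MgO: 11.48/40.304 = 0.28484 mol → 0.28484 mol Mg, 0.28484 mol O.
FeO: 10.99/71.844 = 0.15297 mol → 0.15297 mol Fe, 0.15297 mol O.
CaO: 24.73/56.077 = 0.44100 mol → 0.44100 mol Ca, 0.44100 mol O.
SiO2: 52.72/60.083 = 0.87745 mol → 0.87745 mol Si, 1.75490 mol O.
Total oxygen = 2.63371 mol. Normalization factor = 6/2.63371 = 2.27816.
Si per 6 O = 0.87745 × 2.27816 = 1.999.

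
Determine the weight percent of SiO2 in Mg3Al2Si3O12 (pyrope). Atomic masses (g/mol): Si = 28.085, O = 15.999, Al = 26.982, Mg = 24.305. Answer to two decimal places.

M(Mg3Al2Si3O12) = 403.122 g/mol; M(SiO2) = 60.083 g/mol.
Moles SiO2 per formula unit = 3 Si ÷ 1 = 3.0000.
SiO2 fraction = (3.0000 × 60.083) / 403.122 = 180.249/403.122 = 0.4471.

44.71 wt%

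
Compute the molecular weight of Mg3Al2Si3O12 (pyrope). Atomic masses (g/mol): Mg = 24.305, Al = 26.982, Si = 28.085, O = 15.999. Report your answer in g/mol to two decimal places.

403.12 g/mol

The formula mass is the sum 3·24.305 + 2·26.982 + 3·28.085 + 12·15.999.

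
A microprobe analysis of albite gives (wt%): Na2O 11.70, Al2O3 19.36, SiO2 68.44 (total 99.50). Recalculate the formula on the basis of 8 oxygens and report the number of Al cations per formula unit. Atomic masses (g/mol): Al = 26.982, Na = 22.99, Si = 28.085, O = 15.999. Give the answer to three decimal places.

Na2O: 11.70/61.979 = 0.18877 mol → 0.37754 mol Na, 0.18877 mol O.
Al2O3: 19.36/101.961 = 0.18988 mol → 0.37976 mol Al, 0.56964 mol O.
SiO2: 68.44/60.083 = 1.13909 mol → 1.13909 mol Si, 2.27818 mol O.
Total oxygen = 3.03659 mol. Normalization factor = 8/3.03659 = 2.63453.
Al per 8 O = 0.37976 × 2.63453 = 1.000.

1.000 Al apfu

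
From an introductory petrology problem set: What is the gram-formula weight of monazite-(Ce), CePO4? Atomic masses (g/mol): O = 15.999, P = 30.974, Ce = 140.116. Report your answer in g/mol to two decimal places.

The formula mass is the sum 1×140.116 + 1×30.974 + 4×15.999.

235.09 g/mol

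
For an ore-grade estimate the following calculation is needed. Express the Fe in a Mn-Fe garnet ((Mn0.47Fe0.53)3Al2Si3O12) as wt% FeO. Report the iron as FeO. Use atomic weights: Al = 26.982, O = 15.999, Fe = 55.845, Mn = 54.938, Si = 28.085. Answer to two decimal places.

M((Mn0.47Fe0.53)3Al2Si3O12) = 496.463 g/mol; M(FeO) = 71.844 g/mol.
Moles FeO per formula unit = 1.59 Fe ÷ 1 = 1.5900.
FeO fraction = (1.5900 × 71.844) / 496.463 = 114.232/496.463 = 0.2301.

23.01 wt%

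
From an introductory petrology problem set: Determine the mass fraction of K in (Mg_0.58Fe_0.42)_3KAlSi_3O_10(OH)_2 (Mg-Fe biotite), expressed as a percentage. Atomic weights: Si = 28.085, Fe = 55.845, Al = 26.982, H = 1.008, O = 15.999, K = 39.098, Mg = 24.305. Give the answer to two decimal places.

8.56 weight percent

M((Mg_0.58Fe_0.42)_3KAlSi_3O_10(OH)_2) = 456.994 g/mol.
K contributes 1 × 39.098 = 39.098 g per mole.
39.098/456.994 = 0.0856 → 8.56%.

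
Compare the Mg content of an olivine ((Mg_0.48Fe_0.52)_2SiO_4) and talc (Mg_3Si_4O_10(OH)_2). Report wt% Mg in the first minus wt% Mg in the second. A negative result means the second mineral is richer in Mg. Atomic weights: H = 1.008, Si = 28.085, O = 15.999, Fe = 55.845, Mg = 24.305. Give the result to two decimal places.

M((Mg_0.48Fe_0.52)_2SiO_4) = 173.493 g/mol, so wt% Mg = 23.333/173.493 × 100 = 13.45%.
M(Mg_3Si_4O_10(OH)_2) = 379.259 g/mol, so wt% Mg = 72.915/379.259 × 100 = 19.23%.
13.45 − 19.23 = -5.78 pp.

-5.78 percentage points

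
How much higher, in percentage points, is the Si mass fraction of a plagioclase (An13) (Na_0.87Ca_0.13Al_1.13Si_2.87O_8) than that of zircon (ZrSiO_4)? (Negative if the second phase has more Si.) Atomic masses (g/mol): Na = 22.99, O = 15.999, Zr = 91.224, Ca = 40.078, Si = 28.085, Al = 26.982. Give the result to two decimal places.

15.18 percentage points

M(Na_0.87Ca_0.13Al_1.13Si_2.87O_8) = 264.297 g/mol, so wt% Si = 80.604/264.297 × 100 = 30.50%.
M(ZrSiO_4) = 183.305 g/mol, so wt% Si = 28.085/183.305 × 100 = 15.32%.
30.50 − 15.32 = 15.18 pp.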